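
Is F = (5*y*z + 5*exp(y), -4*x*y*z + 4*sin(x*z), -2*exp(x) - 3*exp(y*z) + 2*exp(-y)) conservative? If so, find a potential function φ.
No, ∇×F = (4*x*y - 4*x*cos(x*z) - 3*z*exp(y*z) - 2*exp(-y), 5*y + 2*exp(x), -4*y*z + 4*z*cos(x*z) - 5*z - 5*exp(y)) ≠ 0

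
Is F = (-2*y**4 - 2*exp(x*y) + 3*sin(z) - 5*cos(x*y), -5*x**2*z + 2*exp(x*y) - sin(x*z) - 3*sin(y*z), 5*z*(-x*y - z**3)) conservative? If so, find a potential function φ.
No, ∇×F = (5*x**2 - 5*x*z + x*cos(x*z) + 3*y*cos(y*z), 5*y*z + 3*cos(z), -10*x*z + 2*x*exp(x*y) - 5*x*sin(x*y) + 8*y**3 + 2*y*exp(x*y) - z*cos(x*z)) ≠ 0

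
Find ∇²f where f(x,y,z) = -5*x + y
0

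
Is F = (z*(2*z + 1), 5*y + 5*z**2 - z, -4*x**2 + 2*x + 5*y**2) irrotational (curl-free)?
No, ∇×F = (10*y - 10*z + 1, 8*x + 4*z - 1, 0)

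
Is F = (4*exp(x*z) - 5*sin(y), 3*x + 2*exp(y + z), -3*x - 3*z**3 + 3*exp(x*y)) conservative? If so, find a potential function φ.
No, ∇×F = (3*x*exp(x*y) - 2*exp(y + z), 4*x*exp(x*z) - 3*y*exp(x*y) + 3, 5*cos(y) + 3) ≠ 0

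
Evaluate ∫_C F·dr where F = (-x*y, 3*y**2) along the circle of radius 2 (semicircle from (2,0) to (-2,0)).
0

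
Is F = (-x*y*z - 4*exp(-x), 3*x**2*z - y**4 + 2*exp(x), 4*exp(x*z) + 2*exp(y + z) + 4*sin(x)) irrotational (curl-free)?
No, ∇×F = (-3*x**2 + 2*exp(y + z), -x*y - 4*z*exp(x*z) - 4*cos(x), 7*x*z + 2*exp(x))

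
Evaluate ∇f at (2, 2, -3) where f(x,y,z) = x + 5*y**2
(1, 20, 0)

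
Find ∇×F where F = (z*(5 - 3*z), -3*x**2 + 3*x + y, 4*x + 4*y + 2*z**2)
(4, 1 - 6*z, 3 - 6*x)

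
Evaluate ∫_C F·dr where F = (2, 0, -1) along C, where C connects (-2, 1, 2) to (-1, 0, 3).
1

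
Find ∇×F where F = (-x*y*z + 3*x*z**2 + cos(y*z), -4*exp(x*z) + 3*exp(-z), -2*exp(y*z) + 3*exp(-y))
(4*x*exp(x*z) - 2*z*exp(y*z) + 3*exp(-z) - 3*exp(-y), -x*y + 6*x*z - y*sin(y*z), z*(x - 4*exp(x*z) + sin(y*z)))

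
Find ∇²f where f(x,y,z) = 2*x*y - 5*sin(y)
5*sin(y)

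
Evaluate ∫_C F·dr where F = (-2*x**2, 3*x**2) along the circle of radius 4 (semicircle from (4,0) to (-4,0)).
256/3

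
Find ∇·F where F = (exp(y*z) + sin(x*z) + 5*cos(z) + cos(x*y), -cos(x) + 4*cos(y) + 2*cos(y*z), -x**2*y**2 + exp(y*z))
y*exp(y*z) - y*sin(x*y) - 2*z*sin(y*z) + z*cos(x*z) - 4*sin(y)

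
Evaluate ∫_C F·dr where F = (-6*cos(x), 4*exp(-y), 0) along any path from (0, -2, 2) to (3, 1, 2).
-4*exp(-1) - 6*sin(3) + 4*exp(2)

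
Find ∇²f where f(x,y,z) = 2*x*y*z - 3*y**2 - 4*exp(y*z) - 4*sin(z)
-4*y**2*exp(y*z) - 4*z**2*exp(y*z) + 4*sin(z) - 6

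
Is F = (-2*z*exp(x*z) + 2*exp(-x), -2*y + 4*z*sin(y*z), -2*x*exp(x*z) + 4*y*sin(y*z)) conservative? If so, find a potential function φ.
Yes, F is conservative. φ = -y**2 - 2*exp(x*z) - 4*cos(y*z) - 2*exp(-x)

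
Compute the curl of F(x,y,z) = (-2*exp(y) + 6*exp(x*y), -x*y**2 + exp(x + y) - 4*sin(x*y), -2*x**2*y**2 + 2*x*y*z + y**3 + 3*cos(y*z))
(-4*x**2*y + 2*x*z + 3*y**2 - 3*z*sin(y*z), 2*y*(2*x*y - z), -6*x*exp(x*y) - y**2 - 4*y*cos(x*y) + 2*exp(y) + exp(x + y))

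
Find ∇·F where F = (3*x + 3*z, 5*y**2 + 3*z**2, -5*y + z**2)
10*y + 2*z + 3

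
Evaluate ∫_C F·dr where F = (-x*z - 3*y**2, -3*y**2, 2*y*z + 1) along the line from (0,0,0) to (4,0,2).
-26/3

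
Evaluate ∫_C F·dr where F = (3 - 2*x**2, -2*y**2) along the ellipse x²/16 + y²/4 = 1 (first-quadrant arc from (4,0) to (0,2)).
76/3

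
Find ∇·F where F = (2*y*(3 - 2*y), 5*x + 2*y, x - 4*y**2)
2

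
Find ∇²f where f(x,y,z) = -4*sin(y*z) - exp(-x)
(4*(y**2 + z**2)*exp(x)*sin(y*z) - 1)*exp(-x)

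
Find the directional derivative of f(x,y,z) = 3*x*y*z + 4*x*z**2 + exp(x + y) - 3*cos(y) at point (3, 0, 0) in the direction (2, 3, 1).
5*sqrt(14)*exp(3)/14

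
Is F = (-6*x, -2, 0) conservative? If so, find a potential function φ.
Yes, F is conservative. φ = -3*x**2 - 2*y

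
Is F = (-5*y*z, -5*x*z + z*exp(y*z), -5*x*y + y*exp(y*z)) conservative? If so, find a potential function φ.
Yes, F is conservative. φ = -5*x*y*z + exp(y*z)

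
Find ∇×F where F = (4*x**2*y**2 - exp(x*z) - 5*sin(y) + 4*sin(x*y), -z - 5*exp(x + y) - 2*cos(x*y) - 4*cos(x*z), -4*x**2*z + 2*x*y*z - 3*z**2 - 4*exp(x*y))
(2*x*z - 4*x*exp(x*y) - 4*x*sin(x*z) + 1, 8*x*z - x*exp(x*z) - 2*y*z + 4*y*exp(x*y), -8*x**2*y - 4*x*cos(x*y) + 2*y*sin(x*y) + 4*z*sin(x*z) - 5*exp(x + y) + 5*cos(y))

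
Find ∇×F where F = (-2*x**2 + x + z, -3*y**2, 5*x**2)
(0, 1 - 10*x, 0)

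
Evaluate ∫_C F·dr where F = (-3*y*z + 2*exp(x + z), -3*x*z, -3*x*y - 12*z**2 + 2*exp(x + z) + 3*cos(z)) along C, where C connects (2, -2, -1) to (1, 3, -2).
-2*E - 3*sin(2) + 2*exp(-1) + 3*sin(1) + 58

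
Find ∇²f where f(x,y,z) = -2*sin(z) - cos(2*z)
2*sin(z) + 4*cos(2*z)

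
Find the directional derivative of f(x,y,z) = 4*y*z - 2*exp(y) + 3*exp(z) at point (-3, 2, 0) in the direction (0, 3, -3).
sqrt(2)*(-exp(2) - 11/2)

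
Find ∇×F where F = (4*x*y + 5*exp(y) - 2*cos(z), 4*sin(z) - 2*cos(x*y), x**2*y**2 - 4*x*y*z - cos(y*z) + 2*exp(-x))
(2*x**2*y - 4*x*z + z*sin(y*z) - 4*cos(z), -2*x*y**2 + 4*y*z + 2*sin(z) + 2*exp(-x), -4*x + 2*y*sin(x*y) - 5*exp(y))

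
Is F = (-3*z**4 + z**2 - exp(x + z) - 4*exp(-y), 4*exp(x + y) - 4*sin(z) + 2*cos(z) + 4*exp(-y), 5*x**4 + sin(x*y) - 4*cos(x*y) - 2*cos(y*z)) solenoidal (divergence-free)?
No, ∇·F = ((2*y*sin(y*z) + 4*exp(x + y) - exp(x + z))*exp(y) - 4)*exp(-y)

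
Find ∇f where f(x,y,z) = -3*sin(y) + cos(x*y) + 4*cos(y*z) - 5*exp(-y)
(-y*sin(x*y), -x*sin(x*y) - 4*z*sin(y*z) - 3*cos(y) + 5*exp(-y), -4*y*sin(y*z))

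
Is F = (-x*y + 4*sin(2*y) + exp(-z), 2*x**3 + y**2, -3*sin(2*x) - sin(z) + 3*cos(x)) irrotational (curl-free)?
No, ∇×F = (0, 3*sin(x) + 6*cos(2*x) - exp(-z), 6*x**2 + x - 8*cos(2*y))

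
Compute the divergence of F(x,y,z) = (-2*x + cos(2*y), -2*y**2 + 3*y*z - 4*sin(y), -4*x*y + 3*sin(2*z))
-4*y + 3*z - 4*cos(y) + 6*cos(2*z) - 2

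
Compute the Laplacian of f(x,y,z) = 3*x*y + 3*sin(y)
-3*sin(y)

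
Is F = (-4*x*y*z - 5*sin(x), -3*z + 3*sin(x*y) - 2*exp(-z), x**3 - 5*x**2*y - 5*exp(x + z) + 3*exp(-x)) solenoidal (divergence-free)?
No, ∇·F = 3*x*cos(x*y) - 4*y*z - 5*exp(x + z) - 5*cos(x)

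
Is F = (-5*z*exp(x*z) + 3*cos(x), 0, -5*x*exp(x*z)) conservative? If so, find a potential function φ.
Yes, F is conservative. φ = -5*exp(x*z) + 3*sin(x)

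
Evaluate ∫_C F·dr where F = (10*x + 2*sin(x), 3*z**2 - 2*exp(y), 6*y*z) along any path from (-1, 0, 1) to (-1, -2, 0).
2 - 2*exp(-2)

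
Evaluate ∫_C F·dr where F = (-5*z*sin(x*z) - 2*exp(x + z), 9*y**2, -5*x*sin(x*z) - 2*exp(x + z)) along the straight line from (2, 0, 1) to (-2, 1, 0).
-2*exp(-2) - 5*cos(2) + 8 + 2*exp(3)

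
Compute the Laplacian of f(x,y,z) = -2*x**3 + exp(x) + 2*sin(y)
-12*x + exp(x) - 2*sin(y)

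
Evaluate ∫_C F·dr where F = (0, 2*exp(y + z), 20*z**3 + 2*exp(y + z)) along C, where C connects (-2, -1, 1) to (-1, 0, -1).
-2 + 2*exp(-1)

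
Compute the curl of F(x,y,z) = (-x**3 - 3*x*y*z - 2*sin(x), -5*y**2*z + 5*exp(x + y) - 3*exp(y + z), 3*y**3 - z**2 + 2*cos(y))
(14*y**2 + 3*exp(y + z) - 2*sin(y), -3*x*y, 3*x*z + 5*exp(x + y))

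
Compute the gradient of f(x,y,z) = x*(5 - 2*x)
(5 - 4*x, 0, 0)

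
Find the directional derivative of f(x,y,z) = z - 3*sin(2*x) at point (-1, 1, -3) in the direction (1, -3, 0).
-3*sqrt(10)*cos(2)/5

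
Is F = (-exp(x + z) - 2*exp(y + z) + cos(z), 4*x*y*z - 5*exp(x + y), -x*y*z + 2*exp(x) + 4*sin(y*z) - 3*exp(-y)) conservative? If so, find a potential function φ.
No, ∇×F = (-4*x*y - x*z + 4*z*cos(y*z) + 3*exp(-y), y*z - 2*exp(x) - exp(x + z) - 2*exp(y + z) - sin(z), 4*y*z - 5*exp(x + y) + 2*exp(y + z)) ≠ 0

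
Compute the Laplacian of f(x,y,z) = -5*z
0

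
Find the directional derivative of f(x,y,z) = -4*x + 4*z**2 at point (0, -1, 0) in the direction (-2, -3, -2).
8*sqrt(17)/17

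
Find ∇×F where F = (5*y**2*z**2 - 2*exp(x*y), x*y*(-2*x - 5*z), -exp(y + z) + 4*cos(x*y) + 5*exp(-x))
(5*x*y - 4*x*sin(x*y) - exp(y + z), 10*y**2*z + 4*y*sin(x*y) + 5*exp(-x), -4*x*y + 2*x*exp(x*y) - 10*y*z**2 - 5*y*z)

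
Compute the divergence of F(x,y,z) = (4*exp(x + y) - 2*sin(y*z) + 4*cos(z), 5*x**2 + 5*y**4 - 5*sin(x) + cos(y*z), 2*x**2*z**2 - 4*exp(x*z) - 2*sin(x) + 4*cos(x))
4*x**2*z - 4*x*exp(x*z) + 20*y**3 - z*sin(y*z) + 4*exp(x + y)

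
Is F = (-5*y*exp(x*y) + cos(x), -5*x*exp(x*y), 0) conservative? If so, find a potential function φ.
Yes, F is conservative. φ = -5*exp(x*y) + sin(x)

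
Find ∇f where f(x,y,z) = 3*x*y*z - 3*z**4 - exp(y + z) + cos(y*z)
(3*y*z, 3*x*z - z*sin(y*z) - exp(y + z), 3*x*y - y*sin(y*z) - 12*z**3 - exp(y + z))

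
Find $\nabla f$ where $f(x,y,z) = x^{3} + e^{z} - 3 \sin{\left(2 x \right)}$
(3*x**2 - 6*cos(2*x), 0, exp(z))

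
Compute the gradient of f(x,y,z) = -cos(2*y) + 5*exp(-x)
(-5*exp(-x), 2*sin(2*y), 0)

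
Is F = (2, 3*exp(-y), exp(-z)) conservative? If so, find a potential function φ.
Yes, F is conservative. φ = 2*x - exp(-z) - 3*exp(-y)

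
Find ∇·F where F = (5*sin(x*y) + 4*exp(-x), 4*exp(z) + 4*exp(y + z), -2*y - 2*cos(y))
5*y*cos(x*y) + 4*exp(y + z) - 4*exp(-x)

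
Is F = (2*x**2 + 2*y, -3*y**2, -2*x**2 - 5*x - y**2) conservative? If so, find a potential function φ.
No, ∇×F = (-2*y, 4*x + 5, -2) ≠ 0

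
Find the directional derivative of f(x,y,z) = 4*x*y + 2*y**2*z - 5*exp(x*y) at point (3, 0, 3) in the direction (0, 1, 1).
-3*sqrt(2)/2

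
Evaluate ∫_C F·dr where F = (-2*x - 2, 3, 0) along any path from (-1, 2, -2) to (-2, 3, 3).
2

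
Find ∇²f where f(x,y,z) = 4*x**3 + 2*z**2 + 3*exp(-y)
24*x + 4 + 3*exp(-y)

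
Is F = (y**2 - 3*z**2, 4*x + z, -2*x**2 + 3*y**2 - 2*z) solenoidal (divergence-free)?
No, ∇·F = -2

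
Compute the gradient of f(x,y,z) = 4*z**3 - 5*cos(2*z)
(0, 0, 12*z**2 + 10*sin(2*z))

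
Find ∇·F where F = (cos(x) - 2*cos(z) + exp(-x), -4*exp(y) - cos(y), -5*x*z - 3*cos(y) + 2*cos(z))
-5*x - 4*exp(y) - sin(x) + sin(y) - 2*sin(z) - exp(-x)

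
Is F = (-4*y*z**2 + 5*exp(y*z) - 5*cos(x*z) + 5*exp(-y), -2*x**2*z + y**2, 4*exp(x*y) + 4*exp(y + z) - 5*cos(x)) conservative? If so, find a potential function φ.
No, ∇×F = (2*x**2 + 4*x*exp(x*y) + 4*exp(y + z), 5*x*sin(x*z) - 8*y*z - 4*y*exp(x*y) + 5*y*exp(y*z) - 5*sin(x), (z*(-4*x + 4*z - 5*exp(y*z))*exp(y) + 5)*exp(-y)) ≠ 0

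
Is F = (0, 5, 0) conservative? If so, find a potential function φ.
Yes, F is conservative. φ = 5*y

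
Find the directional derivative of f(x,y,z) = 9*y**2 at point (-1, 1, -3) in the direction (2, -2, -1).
-12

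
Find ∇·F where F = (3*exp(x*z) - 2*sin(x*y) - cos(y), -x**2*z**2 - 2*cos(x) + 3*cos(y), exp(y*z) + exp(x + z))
y*exp(y*z) - 2*y*cos(x*y) + 3*z*exp(x*z) + exp(x + z) - 3*sin(y)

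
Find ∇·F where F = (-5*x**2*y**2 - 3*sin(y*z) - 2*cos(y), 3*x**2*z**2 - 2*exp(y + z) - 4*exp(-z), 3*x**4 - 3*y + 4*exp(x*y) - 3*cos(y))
-10*x*y**2 - 2*exp(y + z)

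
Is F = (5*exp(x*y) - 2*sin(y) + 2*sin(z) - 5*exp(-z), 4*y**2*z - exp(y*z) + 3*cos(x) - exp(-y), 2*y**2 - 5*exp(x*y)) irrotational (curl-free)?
No, ∇×F = (-5*x*exp(x*y) - 4*y**2 + y*exp(y*z) + 4*y, 5*y*exp(x*y) + 2*cos(z) + 5*exp(-z), -5*x*exp(x*y) - 3*sin(x) + 2*cos(y))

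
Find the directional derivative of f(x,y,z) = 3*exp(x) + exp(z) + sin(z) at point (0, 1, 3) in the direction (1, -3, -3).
3*sqrt(19)*(-exp(3) - cos(3) + 1)/19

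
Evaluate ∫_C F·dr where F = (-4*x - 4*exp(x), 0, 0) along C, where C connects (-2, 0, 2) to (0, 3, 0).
4*exp(-2) + 4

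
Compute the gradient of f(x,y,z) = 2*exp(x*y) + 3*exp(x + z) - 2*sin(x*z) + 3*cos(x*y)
(2*y*exp(x*y) - 3*y*sin(x*y) - 2*z*cos(x*z) + 3*exp(x + z), x*(2*exp(x*y) - 3*sin(x*y)), -2*x*cos(x*z) + 3*exp(x + z))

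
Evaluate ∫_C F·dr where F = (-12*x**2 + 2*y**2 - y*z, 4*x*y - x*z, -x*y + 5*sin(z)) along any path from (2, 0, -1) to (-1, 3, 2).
-5*cos(2) + 5*cos(1) + 24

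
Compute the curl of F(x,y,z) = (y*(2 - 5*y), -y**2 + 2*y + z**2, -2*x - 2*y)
(-2*z - 2, 2, 10*y - 2)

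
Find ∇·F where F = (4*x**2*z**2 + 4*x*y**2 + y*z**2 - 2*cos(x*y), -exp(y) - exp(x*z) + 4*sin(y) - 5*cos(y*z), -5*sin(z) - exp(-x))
8*x*z**2 + 4*y**2 + 2*y*sin(x*y) + 5*z*sin(y*z) - exp(y) + 4*cos(y) - 5*cos(z)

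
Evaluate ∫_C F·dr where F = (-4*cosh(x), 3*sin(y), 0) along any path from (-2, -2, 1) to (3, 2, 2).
-4*sinh(3) - 4*sinh(2)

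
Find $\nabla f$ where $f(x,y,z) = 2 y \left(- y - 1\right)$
(0, -4*y - 2, 0)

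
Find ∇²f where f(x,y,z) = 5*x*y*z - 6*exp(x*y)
6*(-x**2 - y**2)*exp(x*y)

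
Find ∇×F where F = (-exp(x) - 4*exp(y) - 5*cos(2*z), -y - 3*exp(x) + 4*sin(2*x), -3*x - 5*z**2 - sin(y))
(-cos(y), 10*sin(2*z) + 3, -3*exp(x) + 4*exp(y) + 8*cos(2*x))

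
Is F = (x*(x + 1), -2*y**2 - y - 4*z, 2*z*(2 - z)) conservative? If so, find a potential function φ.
No, ∇×F = (4, 0, 0) ≠ 0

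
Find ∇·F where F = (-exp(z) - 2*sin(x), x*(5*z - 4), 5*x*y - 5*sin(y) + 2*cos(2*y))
-2*cos(x)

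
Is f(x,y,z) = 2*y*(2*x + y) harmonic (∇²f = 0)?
No, ∇²f = 4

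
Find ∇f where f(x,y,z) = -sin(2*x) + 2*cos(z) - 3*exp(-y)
(-2*cos(2*x), 3*exp(-y), -2*sin(z))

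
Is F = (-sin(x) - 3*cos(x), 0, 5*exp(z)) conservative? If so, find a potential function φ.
Yes, F is conservative. φ = 5*exp(z) - 3*sin(x) + cos(x)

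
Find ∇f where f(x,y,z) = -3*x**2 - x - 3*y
(-6*x - 1, -3, 0)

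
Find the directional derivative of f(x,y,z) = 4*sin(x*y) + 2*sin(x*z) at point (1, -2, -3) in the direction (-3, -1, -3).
4*sqrt(19)*(3*cos(3) + 5*cos(2))/19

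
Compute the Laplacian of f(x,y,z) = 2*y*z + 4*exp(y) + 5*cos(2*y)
4*exp(y) - 20*cos(2*y)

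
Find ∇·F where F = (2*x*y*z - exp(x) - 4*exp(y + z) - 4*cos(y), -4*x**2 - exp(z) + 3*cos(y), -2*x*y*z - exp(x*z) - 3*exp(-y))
-2*x*y - x*exp(x*z) + 2*y*z - exp(x) - 3*sin(y)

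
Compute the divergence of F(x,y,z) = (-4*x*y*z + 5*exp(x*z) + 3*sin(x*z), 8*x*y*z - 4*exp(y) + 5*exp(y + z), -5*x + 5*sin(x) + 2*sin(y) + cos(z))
8*x*z - 4*y*z + 5*z*exp(x*z) + 3*z*cos(x*z) - 4*exp(y) + 5*exp(y + z) - sin(z)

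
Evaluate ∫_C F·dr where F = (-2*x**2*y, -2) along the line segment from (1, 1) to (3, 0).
-4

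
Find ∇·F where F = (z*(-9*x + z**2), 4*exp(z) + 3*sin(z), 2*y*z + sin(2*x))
2*y - 9*z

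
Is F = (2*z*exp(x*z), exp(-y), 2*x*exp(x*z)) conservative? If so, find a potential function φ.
Yes, F is conservative. φ = 2*exp(x*z) - exp(-y)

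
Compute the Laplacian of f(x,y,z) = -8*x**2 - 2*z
-16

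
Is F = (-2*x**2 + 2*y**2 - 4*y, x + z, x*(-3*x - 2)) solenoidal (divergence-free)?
No, ∇·F = -4*x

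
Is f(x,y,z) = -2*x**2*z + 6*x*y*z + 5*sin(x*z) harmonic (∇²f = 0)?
No, ∇²f = -5*x**2*sin(x*z) - 5*z**2*sin(x*z) - 4*z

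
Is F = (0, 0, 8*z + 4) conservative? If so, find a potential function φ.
Yes, F is conservative. φ = 4*z*(z + 1)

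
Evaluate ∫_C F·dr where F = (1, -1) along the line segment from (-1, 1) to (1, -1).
4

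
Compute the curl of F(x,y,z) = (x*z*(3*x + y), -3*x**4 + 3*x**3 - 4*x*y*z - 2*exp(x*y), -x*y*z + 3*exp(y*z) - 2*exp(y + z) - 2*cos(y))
(4*x*y - x*z + 3*z*exp(y*z) - 2*exp(y + z) + 2*sin(y), x*(3*x + y) + y*z, -12*x**3 + 9*x**2 - x*z - 4*y*z - 2*y*exp(x*y))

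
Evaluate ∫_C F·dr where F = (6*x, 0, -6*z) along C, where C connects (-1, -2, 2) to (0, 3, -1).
6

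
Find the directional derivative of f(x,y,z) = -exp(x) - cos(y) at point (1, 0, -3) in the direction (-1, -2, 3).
sqrt(14)*E/14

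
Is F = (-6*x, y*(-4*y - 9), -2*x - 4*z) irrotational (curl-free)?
No, ∇×F = (0, 2, 0)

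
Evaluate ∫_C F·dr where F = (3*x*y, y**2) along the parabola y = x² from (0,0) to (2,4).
100/3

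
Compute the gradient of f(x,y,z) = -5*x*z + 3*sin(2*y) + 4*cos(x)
(-5*z - 4*sin(x), 6*cos(2*y), -5*x)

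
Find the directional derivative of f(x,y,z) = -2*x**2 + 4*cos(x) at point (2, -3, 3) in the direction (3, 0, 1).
-6*sqrt(10)*(sin(2) + 2)/5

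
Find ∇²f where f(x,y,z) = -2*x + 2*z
0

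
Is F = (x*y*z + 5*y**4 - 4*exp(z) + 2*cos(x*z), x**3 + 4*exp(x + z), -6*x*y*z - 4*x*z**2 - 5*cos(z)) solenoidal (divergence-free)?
No, ∇·F = -6*x*y - 8*x*z + y*z - 2*z*sin(x*z) + 5*sin(z)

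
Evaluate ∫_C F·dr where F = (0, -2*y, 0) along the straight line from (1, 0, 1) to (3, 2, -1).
-4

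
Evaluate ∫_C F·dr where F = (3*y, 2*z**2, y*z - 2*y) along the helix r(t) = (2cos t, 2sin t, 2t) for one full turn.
36*pi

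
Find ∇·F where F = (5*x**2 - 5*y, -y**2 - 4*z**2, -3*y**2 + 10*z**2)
10*x - 2*y + 20*z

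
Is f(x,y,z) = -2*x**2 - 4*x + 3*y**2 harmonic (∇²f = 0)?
No, ∇²f = 2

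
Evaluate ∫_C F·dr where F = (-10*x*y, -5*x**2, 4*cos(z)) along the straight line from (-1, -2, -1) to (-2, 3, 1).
-70 + 8*sin(1)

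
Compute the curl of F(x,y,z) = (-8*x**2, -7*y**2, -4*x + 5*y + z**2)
(5, 4, 0)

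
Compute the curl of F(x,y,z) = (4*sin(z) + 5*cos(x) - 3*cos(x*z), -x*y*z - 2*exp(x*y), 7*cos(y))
(x*y - 7*sin(y), 3*x*sin(x*z) + 4*cos(z), y*(-z - 2*exp(x*y)))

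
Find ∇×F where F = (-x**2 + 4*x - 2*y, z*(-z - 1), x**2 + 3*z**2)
(2*z + 1, -2*x, 2)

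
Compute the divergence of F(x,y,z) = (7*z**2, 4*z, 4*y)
0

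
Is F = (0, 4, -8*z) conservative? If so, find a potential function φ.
Yes, F is conservative. φ = 4*y - 4*z**2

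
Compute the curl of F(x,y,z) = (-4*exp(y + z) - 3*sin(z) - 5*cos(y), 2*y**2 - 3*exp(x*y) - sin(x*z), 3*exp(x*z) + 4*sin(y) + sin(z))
(x*cos(x*z) + 4*cos(y), -3*z*exp(x*z) - 4*exp(y + z) - 3*cos(z), -3*y*exp(x*y) - z*cos(x*z) + 4*exp(y + z) - 5*sin(y))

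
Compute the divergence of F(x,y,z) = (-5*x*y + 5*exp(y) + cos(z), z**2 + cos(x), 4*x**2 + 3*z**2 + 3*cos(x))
-5*y + 6*z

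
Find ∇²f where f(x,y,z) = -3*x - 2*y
0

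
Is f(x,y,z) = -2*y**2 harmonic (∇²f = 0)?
No, ∇²f = -4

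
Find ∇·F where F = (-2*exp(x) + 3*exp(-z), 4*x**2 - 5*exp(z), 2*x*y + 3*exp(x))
-2*exp(x)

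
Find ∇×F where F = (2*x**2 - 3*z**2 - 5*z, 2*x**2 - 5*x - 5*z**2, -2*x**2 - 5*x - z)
(10*z, 4*x - 6*z, 4*x - 5)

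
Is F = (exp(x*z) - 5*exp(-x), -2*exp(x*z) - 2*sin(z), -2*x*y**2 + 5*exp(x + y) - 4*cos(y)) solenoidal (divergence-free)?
No, ∇·F = z*exp(x*z) + 5*exp(-x)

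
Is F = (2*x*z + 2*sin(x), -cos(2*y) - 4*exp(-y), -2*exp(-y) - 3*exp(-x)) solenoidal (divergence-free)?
No, ∇·F = 2*((z + sin(2*y) + cos(x))*exp(y) + 2)*exp(-y)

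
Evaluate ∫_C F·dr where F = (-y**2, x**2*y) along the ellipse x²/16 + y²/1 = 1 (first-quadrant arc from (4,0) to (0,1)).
20/3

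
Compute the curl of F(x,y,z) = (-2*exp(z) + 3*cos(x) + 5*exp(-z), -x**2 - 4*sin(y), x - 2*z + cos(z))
(0, 3*sinh(z) - 7*cosh(z) - 1, -2*x)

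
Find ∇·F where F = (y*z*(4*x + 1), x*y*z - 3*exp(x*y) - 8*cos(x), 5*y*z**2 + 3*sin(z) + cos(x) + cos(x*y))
x*z - 3*x*exp(x*y) + 14*y*z + 3*cos(z)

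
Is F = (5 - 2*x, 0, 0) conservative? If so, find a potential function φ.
Yes, F is conservative. φ = x*(5 - x)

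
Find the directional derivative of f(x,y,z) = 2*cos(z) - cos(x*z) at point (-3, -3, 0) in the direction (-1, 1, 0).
0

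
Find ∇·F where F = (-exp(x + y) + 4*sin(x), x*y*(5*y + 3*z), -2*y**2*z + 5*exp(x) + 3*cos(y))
10*x*y + 3*x*z - 2*y**2 - exp(x + y) + 4*cos(x)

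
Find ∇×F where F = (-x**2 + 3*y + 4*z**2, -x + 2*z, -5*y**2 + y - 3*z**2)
(-10*y - 1, 8*z, -4)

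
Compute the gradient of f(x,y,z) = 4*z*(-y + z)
(0, -4*z, -4*y + 8*z)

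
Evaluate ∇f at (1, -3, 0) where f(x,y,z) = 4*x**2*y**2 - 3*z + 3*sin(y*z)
(72, -24, -12)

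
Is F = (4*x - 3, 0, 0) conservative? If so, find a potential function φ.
Yes, F is conservative. φ = x*(2*x - 3)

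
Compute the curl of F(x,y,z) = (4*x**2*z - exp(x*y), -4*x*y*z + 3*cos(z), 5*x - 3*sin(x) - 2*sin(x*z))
(4*x*y + 3*sin(z), 4*x**2 + 2*z*cos(x*z) + 3*cos(x) - 5, x*exp(x*y) - 4*y*z)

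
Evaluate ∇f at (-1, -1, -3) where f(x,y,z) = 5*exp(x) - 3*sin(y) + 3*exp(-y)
(5*exp(-1), -3*E - 3*cos(1), 0)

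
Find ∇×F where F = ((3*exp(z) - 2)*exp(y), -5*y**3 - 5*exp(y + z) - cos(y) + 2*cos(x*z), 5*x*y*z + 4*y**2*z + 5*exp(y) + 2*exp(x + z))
(5*x*z + 2*x*sin(x*z) + 8*y*z + 5*exp(y) + 5*exp(y + z), -5*y*z - 2*exp(x + z) + 3*exp(y + z), -2*z*sin(x*z) - (3*exp(z) - 2)*exp(y))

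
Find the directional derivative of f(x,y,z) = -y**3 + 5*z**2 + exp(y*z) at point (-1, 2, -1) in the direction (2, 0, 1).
sqrt(5)*(2/5 - 2*exp(2))*exp(-2)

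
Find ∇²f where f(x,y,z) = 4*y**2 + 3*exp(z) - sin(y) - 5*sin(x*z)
5*x**2*sin(x*z) + 5*z**2*sin(x*z) + 3*exp(z) + sin(y) + 8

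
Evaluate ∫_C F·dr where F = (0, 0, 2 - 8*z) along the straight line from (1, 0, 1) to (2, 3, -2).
-18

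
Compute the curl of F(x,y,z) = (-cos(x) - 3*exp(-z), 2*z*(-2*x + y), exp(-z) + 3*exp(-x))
(4*x - 2*y, 3*exp(-z) + 3*exp(-x), -4*z)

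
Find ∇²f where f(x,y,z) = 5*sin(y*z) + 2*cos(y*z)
(-y**2 - z**2)*(5*sin(y*z) + 2*cos(y*z))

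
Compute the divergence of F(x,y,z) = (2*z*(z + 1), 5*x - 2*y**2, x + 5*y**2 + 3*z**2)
-4*y + 6*z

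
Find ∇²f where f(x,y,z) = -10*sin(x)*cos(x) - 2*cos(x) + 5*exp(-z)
40*sin(x)*cos(x) + 2*cos(x) + 5*exp(-z)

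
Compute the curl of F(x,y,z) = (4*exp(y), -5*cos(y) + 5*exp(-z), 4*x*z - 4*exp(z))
(5*exp(-z), -4*z, -4*exp(y))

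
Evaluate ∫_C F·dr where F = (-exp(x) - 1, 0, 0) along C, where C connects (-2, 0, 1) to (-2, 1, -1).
0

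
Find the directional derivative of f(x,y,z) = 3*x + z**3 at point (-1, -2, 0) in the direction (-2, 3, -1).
-3*sqrt(14)/7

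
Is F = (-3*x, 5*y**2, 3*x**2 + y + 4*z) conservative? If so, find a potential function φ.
No, ∇×F = (1, -6*x, 0) ≠ 0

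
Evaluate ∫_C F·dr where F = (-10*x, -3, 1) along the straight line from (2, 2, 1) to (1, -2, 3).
29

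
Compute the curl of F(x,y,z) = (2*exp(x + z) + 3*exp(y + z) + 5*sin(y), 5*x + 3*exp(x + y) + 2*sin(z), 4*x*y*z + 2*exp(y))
(4*x*z + 2*exp(y) - 2*cos(z), -4*y*z + 2*exp(x + z) + 3*exp(y + z), 3*exp(x + y) - 3*exp(y + z) - 5*cos(y) + 5)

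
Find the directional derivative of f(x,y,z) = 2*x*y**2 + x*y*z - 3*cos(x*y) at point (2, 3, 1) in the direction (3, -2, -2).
sqrt(17)*(15*sin(6) - 1)/17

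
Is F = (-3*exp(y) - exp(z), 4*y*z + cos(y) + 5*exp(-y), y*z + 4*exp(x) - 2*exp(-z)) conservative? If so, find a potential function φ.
No, ∇×F = (-4*y + z, -4*exp(x) - exp(z), 3*exp(y)) ≠ 0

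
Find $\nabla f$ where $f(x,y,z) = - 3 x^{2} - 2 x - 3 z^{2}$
(-6*x - 2, 0, -6*z)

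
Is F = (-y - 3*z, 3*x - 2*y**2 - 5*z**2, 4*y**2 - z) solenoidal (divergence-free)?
No, ∇·F = -4*y - 1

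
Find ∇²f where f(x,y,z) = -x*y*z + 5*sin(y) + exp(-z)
-5*sin(y) + exp(-z)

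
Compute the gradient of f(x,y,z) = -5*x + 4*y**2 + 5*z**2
(-5, 8*y, 10*z)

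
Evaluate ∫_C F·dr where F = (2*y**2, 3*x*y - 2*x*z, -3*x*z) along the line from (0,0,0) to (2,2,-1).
14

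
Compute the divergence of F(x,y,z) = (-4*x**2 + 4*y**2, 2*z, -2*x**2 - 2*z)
-8*x - 2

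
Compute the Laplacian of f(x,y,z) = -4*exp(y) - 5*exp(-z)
-4*exp(y) - 5*exp(-z)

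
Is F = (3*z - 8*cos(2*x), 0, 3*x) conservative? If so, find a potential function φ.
Yes, F is conservative. φ = 3*x*z - 4*sin(2*x)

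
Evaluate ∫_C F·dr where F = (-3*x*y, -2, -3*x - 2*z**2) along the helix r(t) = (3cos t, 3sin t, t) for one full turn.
-16*pi**3/3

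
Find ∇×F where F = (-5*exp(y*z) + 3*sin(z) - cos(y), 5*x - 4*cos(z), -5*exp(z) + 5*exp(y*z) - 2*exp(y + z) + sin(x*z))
(5*z*exp(y*z) - 2*exp(y + z) - 4*sin(z), -5*y*exp(y*z) - z*cos(x*z) + 3*cos(z), 5*z*exp(y*z) - sin(y) + 5)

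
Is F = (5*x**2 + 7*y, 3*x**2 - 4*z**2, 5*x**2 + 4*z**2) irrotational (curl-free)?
No, ∇×F = (8*z, -10*x, 6*x - 7)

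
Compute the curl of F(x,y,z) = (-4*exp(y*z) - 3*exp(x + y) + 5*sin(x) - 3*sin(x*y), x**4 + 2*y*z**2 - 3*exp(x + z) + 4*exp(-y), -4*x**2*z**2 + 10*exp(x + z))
(-4*y*z + 3*exp(x + z), 8*x*z**2 - 4*y*exp(y*z) - 10*exp(x + z), 4*x**3 + 3*x*cos(x*y) + 4*z*exp(y*z) + 3*exp(x + y) - 3*exp(x + z))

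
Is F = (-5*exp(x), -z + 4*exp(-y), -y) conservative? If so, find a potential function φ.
Yes, F is conservative. φ = -y*z - 5*exp(x) - 4*exp(-y)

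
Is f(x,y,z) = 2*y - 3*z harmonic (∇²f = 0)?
Yes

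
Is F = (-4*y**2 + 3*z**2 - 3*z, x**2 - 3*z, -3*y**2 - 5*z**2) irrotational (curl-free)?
No, ∇×F = (3 - 6*y, 6*z - 3, 2*x + 8*y)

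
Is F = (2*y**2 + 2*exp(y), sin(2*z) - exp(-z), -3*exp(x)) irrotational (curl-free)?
No, ∇×F = (-2*cos(2*z) - exp(-z), 3*exp(x), -4*y - 2*exp(y))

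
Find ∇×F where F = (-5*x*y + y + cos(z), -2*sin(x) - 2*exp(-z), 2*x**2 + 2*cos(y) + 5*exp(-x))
(-2*sin(y) - 2*exp(-z), -4*x - sin(z) + 5*exp(-x), 5*x - 2*cos(x) - 1)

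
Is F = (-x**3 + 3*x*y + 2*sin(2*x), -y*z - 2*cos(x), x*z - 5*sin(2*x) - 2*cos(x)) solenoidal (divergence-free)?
No, ∇·F = -3*x**2 + x + 3*y - z + 4*cos(2*x)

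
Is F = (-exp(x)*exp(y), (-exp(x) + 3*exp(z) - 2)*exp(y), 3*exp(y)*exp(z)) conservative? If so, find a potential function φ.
Yes, F is conservative. φ = (-exp(x) + 3*exp(z) - 2)*exp(y)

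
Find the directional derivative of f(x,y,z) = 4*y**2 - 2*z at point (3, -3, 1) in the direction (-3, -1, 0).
12*sqrt(10)/5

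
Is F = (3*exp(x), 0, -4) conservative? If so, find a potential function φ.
Yes, F is conservative. φ = -4*z + 3*exp(x)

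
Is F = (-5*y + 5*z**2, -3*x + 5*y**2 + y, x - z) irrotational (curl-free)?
No, ∇×F = (0, 10*z - 1, 2)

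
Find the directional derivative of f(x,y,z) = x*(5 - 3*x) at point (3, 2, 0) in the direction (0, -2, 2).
0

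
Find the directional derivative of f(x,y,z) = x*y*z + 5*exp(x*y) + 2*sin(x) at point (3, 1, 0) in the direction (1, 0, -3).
sqrt(10)*(-9 + 2*cos(3) + 5*exp(3))/10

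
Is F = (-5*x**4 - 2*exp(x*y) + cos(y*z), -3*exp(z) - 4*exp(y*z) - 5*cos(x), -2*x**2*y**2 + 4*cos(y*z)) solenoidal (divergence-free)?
No, ∇·F = -20*x**3 - 2*y*exp(x*y) - 4*y*sin(y*z) - 4*z*exp(y*z)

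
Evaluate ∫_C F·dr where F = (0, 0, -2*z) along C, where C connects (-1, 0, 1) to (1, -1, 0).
1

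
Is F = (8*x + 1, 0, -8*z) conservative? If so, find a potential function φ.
Yes, F is conservative. φ = 4*x**2 + x - 4*z**2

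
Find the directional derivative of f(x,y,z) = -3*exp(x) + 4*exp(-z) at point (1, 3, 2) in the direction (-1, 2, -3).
3*sqrt(14)*(4 + exp(3))*exp(-2)/14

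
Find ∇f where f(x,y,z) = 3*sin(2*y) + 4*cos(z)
(0, 6*cos(2*y), -4*sin(z))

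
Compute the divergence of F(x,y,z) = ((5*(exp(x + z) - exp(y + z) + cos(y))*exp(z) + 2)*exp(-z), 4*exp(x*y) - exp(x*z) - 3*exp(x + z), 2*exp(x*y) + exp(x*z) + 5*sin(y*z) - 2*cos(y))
4*x*exp(x*y) + x*exp(x*z) + 5*y*cos(y*z) + 5*exp(x + z)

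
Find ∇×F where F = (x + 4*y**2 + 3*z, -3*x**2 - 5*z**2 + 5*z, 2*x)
(10*z - 5, 1, -6*x - 8*y)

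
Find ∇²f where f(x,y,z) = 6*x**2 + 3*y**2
18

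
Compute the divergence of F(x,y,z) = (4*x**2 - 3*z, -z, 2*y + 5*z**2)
8*x + 10*z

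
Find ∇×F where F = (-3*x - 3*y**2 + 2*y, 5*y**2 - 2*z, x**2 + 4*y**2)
(8*y + 2, -2*x, 6*y - 2)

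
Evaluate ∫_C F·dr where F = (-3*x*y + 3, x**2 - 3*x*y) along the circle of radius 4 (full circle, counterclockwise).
0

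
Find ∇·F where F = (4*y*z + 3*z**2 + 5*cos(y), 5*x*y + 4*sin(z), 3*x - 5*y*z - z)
5*x - 5*y - 1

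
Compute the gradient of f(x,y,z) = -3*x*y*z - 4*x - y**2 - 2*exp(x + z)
(-3*y*z - 2*exp(x + z) - 4, -3*x*z - 2*y, -3*x*y - 2*exp(x + z))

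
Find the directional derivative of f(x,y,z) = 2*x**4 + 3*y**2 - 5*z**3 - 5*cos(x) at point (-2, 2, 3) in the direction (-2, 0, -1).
sqrt(5)*(10*sin(2) + 263)/5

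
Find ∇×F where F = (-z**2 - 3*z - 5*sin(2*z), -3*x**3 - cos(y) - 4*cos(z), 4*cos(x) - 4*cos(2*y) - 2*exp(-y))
(8*sin(2*y) - 4*sin(z) + 2*exp(-y), -2*z + 4*sin(x) - 10*cos(2*z) - 3, -9*x**2)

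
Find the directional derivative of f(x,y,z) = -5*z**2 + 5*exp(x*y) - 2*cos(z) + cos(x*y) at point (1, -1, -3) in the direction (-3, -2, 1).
sqrt(14)*(E*sin(1) + 5 + 2*E*(15 - sin(3)))*exp(-1)/14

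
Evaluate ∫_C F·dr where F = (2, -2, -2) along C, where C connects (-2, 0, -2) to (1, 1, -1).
2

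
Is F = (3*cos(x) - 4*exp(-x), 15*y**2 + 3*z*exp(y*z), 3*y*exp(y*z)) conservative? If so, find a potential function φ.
Yes, F is conservative. φ = 5*y**3 + 3*exp(y*z) + 3*sin(x) + 4*exp(-x)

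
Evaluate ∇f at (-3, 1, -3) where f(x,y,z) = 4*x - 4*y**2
(4, -8, 0)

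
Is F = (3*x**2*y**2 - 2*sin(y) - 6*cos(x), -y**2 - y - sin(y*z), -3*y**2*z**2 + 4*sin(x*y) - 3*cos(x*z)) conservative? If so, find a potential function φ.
No, ∇×F = (4*x*cos(x*y) - 6*y*z**2 + y*cos(y*z), -4*y*cos(x*y) - 3*z*sin(x*z), -6*x**2*y + 2*cos(y)) ≠ 0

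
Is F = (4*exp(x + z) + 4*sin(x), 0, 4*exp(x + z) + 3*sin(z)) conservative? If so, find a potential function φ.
Yes, F is conservative. φ = 4*exp(x + z) - 4*cos(x) - 3*cos(z)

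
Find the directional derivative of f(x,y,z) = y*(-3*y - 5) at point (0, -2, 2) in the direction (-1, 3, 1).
21*sqrt(11)/11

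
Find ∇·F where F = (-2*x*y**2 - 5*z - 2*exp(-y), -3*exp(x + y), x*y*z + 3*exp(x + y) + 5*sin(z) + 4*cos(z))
x*y - 2*y**2 - 3*exp(x + y) - 4*sin(z) + 5*cos(z)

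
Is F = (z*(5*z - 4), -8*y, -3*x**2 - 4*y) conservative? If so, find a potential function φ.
No, ∇×F = (-4, 6*x + 10*z - 4, 0) ≠ 0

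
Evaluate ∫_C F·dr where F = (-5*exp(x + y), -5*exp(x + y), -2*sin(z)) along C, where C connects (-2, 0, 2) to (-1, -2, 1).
-5*exp(-3) + 5*exp(-2) - 2*cos(2) + 2*cos(1)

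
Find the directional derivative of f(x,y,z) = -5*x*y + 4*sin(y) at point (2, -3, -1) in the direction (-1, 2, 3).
sqrt(14)*(-35 + 8*cos(3))/14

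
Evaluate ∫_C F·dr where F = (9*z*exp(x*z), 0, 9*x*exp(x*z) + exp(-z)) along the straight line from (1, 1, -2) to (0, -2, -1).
-E - 9*exp(-2) + exp(2) + 9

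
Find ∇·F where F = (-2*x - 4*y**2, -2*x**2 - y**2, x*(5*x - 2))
-2*y - 2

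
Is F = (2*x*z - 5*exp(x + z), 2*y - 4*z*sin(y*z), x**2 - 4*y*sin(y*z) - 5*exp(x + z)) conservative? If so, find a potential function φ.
Yes, F is conservative. φ = x**2*z + y**2 - 5*exp(x + z) + 4*cos(y*z)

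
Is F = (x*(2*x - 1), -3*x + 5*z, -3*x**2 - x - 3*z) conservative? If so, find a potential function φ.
No, ∇×F = (-5, 6*x + 1, -3) ≠ 0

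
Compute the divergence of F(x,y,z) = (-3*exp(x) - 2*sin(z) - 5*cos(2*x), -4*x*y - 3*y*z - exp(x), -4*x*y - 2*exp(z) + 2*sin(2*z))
-4*x - 3*z - 3*exp(x) - 2*exp(z) + 10*sin(2*x) + 4*cos(2*z)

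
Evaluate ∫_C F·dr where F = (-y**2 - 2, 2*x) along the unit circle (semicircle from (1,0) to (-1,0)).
pi + 16/3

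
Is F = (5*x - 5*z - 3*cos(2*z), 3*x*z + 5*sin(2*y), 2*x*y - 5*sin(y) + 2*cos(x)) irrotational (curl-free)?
No, ∇×F = (-x - 5*cos(y), -2*y + 2*sin(x) + 6*sin(2*z) - 5, 3*z)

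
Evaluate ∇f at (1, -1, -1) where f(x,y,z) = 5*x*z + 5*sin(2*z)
(-5, 0, 10*cos(2) + 5)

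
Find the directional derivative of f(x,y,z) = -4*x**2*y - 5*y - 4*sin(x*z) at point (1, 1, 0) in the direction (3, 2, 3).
-27*sqrt(22)/11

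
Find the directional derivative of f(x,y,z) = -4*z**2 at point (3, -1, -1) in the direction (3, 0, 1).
4*sqrt(10)/5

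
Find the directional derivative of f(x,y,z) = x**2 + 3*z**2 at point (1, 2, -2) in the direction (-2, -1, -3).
16*sqrt(14)/7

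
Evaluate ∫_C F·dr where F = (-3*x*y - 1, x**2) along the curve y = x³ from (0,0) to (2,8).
-2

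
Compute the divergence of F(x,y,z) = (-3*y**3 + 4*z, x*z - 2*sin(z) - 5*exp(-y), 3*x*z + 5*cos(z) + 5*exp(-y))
3*x - 5*sin(z) + 5*exp(-y)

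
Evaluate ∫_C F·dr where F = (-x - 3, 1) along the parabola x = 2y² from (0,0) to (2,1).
-7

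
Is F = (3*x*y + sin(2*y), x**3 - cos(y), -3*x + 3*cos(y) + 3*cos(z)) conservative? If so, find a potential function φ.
No, ∇×F = (-3*sin(y), 3, 3*x**2 - 3*x - 2*cos(2*y)) ≠ 0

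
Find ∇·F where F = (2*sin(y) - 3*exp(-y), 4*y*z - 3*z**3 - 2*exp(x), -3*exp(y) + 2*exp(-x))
4*z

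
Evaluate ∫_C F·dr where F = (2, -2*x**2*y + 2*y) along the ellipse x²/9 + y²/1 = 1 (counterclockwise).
0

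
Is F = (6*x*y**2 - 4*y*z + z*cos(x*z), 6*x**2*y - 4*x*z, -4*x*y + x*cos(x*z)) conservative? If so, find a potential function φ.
Yes, F is conservative. φ = 3*x**2*y**2 - 4*x*y*z + sin(x*z)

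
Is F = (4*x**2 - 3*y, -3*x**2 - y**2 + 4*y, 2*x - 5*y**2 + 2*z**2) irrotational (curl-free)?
No, ∇×F = (-10*y, -2, 3 - 6*x)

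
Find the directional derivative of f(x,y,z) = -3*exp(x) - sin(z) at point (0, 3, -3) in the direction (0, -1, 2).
-2*sqrt(5)*cos(3)/5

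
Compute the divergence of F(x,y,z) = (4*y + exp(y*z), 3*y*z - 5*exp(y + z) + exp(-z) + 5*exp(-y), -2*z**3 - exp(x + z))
((-6*z**2 + 3*z - exp(x + z) - 5*exp(y + z))*exp(y) - 5)*exp(-y)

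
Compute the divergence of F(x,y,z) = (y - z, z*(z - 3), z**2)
2*z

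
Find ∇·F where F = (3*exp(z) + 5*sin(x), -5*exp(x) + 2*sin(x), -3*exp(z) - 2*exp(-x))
-3*exp(z) + 5*cos(x)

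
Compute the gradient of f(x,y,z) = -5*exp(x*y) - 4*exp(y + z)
(-5*y*exp(x*y), -5*x*exp(x*y) - 4*exp(y + z), -4*exp(y + z))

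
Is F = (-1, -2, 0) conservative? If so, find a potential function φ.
Yes, F is conservative. φ = -x - 2*y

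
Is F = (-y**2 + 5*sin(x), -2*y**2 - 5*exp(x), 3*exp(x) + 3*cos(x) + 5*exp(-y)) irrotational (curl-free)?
No, ∇×F = (-5*exp(-y), -3*exp(x) + 3*sin(x), 2*y - 5*exp(x))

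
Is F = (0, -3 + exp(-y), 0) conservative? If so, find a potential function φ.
Yes, F is conservative. φ = -3*y - exp(-y)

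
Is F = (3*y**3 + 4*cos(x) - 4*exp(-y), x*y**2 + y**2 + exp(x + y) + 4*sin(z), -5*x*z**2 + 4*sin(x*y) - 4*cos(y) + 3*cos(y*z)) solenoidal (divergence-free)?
No, ∇·F = 2*x*y - 10*x*z - 3*y*sin(y*z) + 2*y + exp(x + y) - 4*sin(x)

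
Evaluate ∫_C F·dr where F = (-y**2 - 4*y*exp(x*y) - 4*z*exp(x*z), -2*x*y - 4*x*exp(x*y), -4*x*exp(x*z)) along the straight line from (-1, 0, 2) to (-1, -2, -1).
-4*exp(2) - 4*E + 4*exp(-2) + 8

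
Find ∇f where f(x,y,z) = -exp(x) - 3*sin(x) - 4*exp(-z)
(-exp(x) - 3*cos(x), 0, 4*exp(-z))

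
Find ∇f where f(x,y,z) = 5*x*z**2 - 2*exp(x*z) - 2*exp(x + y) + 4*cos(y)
(5*z**2 - 2*z*exp(x*z) - 2*exp(x + y), -2*exp(x + y) - 4*sin(y), 2*x*(5*z - exp(x*z)))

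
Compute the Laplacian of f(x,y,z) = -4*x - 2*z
0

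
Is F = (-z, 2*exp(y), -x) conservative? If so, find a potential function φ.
Yes, F is conservative. φ = -x*z + 2*exp(y)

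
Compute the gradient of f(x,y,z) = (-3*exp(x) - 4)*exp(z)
(-3*exp(x + z), 0, (-3*exp(x) - 4)*exp(z))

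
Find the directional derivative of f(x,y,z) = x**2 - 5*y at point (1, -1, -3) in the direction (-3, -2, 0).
4*sqrt(13)/13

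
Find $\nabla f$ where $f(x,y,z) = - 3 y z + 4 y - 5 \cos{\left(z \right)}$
(0, 4 - 3*z, -3*y + 5*sin(z))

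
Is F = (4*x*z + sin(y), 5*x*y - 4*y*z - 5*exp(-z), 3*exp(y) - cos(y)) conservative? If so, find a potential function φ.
No, ∇×F = (4*y + 3*exp(y) + sin(y) - 5*exp(-z), 4*x, 5*y - cos(y)) ≠ 0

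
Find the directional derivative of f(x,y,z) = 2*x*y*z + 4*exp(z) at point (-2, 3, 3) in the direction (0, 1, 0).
-12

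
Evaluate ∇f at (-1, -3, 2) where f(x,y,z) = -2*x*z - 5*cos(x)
(-5*sin(1) - 4, 0, 2)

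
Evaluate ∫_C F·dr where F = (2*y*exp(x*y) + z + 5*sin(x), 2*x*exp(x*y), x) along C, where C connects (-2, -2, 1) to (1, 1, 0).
-2*exp(4) - 5*cos(1) + 5*cos(2) + 2 + 2*E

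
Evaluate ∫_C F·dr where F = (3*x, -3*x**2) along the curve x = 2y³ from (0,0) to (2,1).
30/7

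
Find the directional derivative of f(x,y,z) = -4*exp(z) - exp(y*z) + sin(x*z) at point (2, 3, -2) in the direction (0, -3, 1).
sqrt(10)*(2*exp(6)*cos(4) - 4*exp(4) - 9)*exp(-6)/10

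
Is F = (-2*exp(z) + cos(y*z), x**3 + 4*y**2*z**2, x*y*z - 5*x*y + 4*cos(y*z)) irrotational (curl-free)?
No, ∇×F = (x*z - 5*x - 8*y**2*z - 4*z*sin(y*z), -y*z - y*sin(y*z) + 5*y - 2*exp(z), 3*x**2 + z*sin(y*z))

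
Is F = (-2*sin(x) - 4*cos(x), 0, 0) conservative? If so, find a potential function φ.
Yes, F is conservative. φ = -4*sin(x) + 2*cos(x)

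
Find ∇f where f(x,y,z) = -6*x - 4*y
(-6, -4, 0)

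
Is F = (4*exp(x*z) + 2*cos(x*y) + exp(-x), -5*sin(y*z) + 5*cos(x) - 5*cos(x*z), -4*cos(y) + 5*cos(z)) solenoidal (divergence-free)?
No, ∇·F = -2*y*sin(x*y) + 4*z*exp(x*z) - 5*z*cos(y*z) - 5*sin(z) - exp(-x)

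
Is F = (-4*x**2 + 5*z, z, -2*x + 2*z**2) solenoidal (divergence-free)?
No, ∇·F = -8*x + 4*z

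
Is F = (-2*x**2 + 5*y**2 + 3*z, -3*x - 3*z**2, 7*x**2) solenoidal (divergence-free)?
No, ∇·F = -4*x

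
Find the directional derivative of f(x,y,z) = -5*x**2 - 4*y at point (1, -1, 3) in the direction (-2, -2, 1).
28/3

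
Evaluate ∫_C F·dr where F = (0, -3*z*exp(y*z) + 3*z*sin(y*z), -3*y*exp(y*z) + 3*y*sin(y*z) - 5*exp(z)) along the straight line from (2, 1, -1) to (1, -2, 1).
-5*E - 3*exp(-2) - 3*cos(2) + 3*cos(1) + 8*exp(-1)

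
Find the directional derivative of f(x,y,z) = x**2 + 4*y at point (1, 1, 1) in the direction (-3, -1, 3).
-10*sqrt(19)/19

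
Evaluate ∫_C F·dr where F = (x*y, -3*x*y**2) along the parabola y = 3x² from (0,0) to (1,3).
-627/28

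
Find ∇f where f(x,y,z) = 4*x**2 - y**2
(8*x, -2*y, 0)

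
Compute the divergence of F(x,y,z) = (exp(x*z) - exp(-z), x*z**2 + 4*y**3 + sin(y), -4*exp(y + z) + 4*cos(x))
12*y**2 + z*exp(x*z) - 4*exp(y + z) + cos(y)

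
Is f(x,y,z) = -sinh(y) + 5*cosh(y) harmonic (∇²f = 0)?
No, ∇²f = -sinh(y) + 5*cosh(y)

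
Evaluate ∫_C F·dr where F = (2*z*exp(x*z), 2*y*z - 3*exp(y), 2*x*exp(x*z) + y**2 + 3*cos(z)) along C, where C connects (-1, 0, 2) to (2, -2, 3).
-3*sin(2) - 5*exp(-2) + 3*sin(3) + 15 + 2*exp(6)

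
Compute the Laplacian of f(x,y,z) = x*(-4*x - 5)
-8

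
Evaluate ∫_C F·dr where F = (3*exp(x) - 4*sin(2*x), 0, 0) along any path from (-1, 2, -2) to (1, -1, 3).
6*sinh(1)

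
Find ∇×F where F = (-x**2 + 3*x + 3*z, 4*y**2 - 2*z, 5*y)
(7, 3, 0)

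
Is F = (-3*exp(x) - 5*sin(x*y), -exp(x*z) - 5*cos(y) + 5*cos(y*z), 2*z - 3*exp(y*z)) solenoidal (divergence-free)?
No, ∇·F = -3*y*exp(y*z) - 5*y*cos(x*y) - 5*z*sin(y*z) - 3*exp(x) + 5*sin(y) + 2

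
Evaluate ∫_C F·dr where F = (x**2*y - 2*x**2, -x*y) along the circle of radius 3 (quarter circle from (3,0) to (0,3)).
9 - 81*pi/16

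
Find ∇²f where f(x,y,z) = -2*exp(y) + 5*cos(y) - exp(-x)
-2*exp(y) - 5*cos(y) - exp(-x)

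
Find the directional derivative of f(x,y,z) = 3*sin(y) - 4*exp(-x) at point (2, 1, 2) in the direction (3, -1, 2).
3*sqrt(14)*(-exp(2)*cos(1) + 4)*exp(-2)/14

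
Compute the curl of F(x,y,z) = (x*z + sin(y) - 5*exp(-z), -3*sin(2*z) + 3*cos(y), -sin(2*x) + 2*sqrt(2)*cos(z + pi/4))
(6*cos(2*z), x + 2*cos(2*x) + 5*exp(-z), -cos(y))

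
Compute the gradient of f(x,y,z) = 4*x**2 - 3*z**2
(8*x, 0, -6*z)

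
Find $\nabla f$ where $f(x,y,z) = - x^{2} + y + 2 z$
(-2*x, 1, 2)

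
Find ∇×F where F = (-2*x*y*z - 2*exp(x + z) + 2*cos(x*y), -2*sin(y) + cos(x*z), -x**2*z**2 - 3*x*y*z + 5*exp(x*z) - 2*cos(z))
(x*(-3*z + sin(x*z)), -2*x*y + 2*x*z**2 + 3*y*z - 5*z*exp(x*z) - 2*exp(x + z), 2*x*z + 2*x*sin(x*y) - z*sin(x*z))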